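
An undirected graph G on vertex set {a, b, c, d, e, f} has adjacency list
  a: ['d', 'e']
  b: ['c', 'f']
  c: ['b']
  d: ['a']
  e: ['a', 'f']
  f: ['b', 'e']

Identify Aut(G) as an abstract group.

The degree sequence is [2, 2, 1, 1, 2, 2]; the two degree-1 vertices c and d are the ends of a path, so G = P_6. The only nontrivial automorphism of a path is the end-to-end reflection, so Aut(G) ≅ Z_2.

C_2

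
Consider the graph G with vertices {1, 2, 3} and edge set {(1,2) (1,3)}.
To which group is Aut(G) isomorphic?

The degree sequence is [2, 1, 1]; the two degree-1 vertices 2 and 3 are the ends of a path, so G = P_3. A path has exactly one nontrivial symmetry — reversal — giving Aut(G) of order 2.

Z_2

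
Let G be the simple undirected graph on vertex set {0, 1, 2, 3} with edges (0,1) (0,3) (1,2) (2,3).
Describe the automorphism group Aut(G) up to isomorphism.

the dihedral group of order 8

Every vertex has degree 2 and the graph is connected, so G is the 4-cycle C_4. The automorphisms of the 4-cycle are exactly the symmetries of a regular 4-gon: the dihedral group D_4, |D_4| = 8.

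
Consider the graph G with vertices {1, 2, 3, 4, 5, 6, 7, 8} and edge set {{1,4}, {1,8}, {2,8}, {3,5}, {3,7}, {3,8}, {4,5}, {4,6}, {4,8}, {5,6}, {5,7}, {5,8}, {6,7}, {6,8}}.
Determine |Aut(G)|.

Degrees alone do not determine every vertex (e.g. 3 and 7 both have degree 3), but their neighbour-degree multisets differ: N(3) has degrees [3, 5, 6] while N(7) has degrees [3, 4, 5]. Repeating this refinement separates all vertices, so the only automorphism is the identity.

1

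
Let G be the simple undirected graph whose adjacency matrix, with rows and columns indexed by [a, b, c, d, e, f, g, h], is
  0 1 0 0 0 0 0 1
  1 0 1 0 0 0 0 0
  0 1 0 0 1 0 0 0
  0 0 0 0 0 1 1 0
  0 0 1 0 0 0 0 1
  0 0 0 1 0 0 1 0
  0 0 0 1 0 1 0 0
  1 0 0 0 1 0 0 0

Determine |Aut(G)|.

G has two connected components, {a, b, c, e, h} and {d, f, g}; each is 2-regular, so G = C_5 ⊔ C_3. No automorphism exchanges components of different sizes, hence Aut(G) is the direct product D_3 × D_5, order 60.

60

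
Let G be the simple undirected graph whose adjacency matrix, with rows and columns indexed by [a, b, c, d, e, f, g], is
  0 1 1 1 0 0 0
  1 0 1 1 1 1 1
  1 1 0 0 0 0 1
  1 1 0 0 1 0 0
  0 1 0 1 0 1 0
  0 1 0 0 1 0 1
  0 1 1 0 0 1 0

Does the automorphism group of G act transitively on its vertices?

Vertex b is the only vertex of degree 6, so every automorphism fixes it; G is not vertex-transitive.

No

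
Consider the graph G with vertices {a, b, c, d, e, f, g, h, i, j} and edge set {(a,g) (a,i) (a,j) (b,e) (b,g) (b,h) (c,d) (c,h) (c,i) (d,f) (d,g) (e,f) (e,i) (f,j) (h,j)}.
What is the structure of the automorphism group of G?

the symmetric group S_5

G is 3-regular on 10 vertices with no triangles and no 4-cycles (girth 5): this is the Petersen graph. It is a classical fact that the Petersen graph has automorphism group S_5 (order 120), arising from its description as the Kneser graph K(5,2).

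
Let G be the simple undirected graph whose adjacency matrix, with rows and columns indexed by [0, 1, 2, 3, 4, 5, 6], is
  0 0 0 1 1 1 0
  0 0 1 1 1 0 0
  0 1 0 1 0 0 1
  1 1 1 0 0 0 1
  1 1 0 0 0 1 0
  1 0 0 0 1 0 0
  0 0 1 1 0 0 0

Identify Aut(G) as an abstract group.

The degree sequence is [3, 3, 3, 4, 3, 2, 2]. Checking the degree-preserving permutations of the vertex set shows that none except the identity preserves every edge, so Aut(G) is trivial.

1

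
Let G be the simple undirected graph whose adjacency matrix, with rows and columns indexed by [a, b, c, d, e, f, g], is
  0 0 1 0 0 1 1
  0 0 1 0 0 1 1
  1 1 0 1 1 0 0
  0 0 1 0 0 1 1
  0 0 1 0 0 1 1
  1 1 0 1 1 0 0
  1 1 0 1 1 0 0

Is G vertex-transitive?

No

Automorphisms preserve degree, but G has vertices of degree 3 and vertices of degree 4; no automorphism maps one to the other, so G is not vertex-transitive.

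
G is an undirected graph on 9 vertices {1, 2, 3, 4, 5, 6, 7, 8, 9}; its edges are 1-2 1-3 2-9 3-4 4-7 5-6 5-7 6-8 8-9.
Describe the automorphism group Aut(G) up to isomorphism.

Every vertex has degree 2 and the graph is connected, so G is the 9-cycle C_9. C_9 has 9 rotations and 9 reflections, so Aut(C_9) ≅ D_9 of order 18.

D_9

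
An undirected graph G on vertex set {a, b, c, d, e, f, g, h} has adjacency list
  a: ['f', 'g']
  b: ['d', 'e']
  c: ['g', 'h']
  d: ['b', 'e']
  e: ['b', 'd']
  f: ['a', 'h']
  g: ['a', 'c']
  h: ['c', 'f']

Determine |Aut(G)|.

G has two connected components, {a, c, f, g, h} and {b, d, e}; each is 2-regular, so G = C_5 ⊔ C_3. No automorphism exchanges components of different sizes, hence Aut(G) is the direct product D_5 × D_3, order 60.

60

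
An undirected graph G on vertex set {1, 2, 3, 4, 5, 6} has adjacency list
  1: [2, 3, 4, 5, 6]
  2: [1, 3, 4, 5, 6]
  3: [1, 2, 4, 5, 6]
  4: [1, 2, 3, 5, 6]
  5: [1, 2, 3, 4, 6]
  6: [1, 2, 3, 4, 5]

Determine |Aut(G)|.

720

All 6 vertices are pairwise adjacent: G = K_6. Any permutation of the 6 vertices preserves K_6, so Aut(K_6) = S_6 of order 6! = 720.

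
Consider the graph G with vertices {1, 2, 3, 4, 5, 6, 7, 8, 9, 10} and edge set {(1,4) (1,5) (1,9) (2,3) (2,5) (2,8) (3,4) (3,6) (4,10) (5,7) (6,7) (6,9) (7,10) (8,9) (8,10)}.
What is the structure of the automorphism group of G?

G is 3-regular on 10 vertices with no triangles and no 4-cycles (girth 5): this is the Petersen graph. Viewing the Petersen graph as the Kneser graph K(5,2) — vertices are 2-subsets of {1,…,5}, edges join disjoint pairs — its automorphisms are exactly the permutations of the 5-element set, so Aut ≅ S_5 of order 120.

S_5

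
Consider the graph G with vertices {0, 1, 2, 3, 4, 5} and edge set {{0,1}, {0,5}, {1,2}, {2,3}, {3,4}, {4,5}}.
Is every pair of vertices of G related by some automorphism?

Yes

G is 2-regular and connected on 6 vertices, i.e. the cycle C_6. C_6 has 6 rotations and 6 reflections, so Aut(C_6) ≅ D_6 of order 12. Under this action every vertex can be carried to every other, so G is vertex-transitive.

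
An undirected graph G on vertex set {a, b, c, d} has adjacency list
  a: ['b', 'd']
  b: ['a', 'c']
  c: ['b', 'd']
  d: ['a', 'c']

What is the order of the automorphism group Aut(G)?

G is 2-regular and bipartite on 2^2 = 4 vertices with girth 4; it is the hypercube graph Q_2. Aut(Q_2) consists of the signed permutations of the 2 coordinate axes: 2! permutations times 2^2 sign flips, so |Aut| = 2^2·2! = 8.

8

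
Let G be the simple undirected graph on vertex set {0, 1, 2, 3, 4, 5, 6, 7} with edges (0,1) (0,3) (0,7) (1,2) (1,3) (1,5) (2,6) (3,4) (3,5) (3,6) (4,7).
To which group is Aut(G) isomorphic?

the trivial group

The degree sequence is [3, 4, 2, 5, 2, 2, 2, 2]. Checking the degree-preserving permutations of the vertex set shows that none except the identity preserves every edge, so Aut(G) is trivial.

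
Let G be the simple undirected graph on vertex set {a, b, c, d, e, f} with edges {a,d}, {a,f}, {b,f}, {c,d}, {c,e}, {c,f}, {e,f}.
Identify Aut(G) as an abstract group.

1

Degrees alone do not determine every vertex (e.g. a and d both have degree 2), but their neighbour-degree multisets differ: N(a) has degrees [2, 4] while N(d) has degrees [2, 3]. Repeating this refinement separates all vertices, so the only automorphism is the identity.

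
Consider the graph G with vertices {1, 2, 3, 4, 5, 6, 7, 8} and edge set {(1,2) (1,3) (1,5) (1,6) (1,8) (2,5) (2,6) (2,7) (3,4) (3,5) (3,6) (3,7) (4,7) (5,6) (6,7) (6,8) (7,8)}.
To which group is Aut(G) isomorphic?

The degree sequence is [5, 4, 5, 2, 4, 6, 5, 3]. Checking the degree-preserving permutations of the vertex set shows that none except the identity preserves every edge, so Aut(G) is trivial.

{e}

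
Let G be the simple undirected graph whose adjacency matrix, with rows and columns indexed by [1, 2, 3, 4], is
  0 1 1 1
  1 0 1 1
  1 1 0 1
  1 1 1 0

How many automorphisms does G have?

All 4 vertices are pairwise adjacent: G = K_4. Every bijection on the vertex set is an automorphism of K_4; hence Aut(K_4) ≅ S_4, order 24.

24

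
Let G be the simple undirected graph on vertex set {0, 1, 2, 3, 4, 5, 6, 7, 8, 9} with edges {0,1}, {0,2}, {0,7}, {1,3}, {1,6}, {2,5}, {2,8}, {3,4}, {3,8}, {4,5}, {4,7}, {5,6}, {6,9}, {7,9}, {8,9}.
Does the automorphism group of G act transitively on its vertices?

Yes

G is 3-regular on 10 vertices with no triangles and no 4-cycles (girth 5): this is the Petersen graph. It is a classical fact that the Petersen graph has automorphism group S_5 (order 120), arising from its description as the Kneser graph K(5,2). This group acts transitively on the 10 vertices.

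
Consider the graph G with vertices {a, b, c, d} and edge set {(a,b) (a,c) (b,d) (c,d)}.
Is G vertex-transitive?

G is 2-regular and bipartite on 2^2 = 4 vertices with girth 4; it is the hypercube graph Q_2. Aut(Q_2) consists of the signed permutations of the 2 coordinate axes: 2! permutations times 2^2 sign flips, so |Aut| = 2^2·2! = 8. Under this action every vertex can be carried to every other, so G is vertex-transitive.

Yes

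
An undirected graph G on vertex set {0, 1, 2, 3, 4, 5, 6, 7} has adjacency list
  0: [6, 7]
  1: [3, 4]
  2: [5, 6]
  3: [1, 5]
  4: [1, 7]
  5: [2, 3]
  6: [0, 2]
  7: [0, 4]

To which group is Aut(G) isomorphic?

D_8

Every vertex has degree 2 and the graph is connected, so G is the 8-cycle C_8. C_8 has 8 rotations and 8 reflections, so Aut(C_8) ≅ D_8 of order 16.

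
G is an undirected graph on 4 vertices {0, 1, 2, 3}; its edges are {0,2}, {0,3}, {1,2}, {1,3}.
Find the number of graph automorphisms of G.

8

G is 2-regular and connected on 4 vertices, i.e. the cycle C_4. The automorphisms of the 4-cycle are exactly the symmetries of a regular 4-gon: the dihedral group D_4, |D_4| = 8.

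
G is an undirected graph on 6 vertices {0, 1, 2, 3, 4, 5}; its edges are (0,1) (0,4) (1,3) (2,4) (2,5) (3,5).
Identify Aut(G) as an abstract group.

Every vertex has degree 2 and the graph is connected, so G is the 6-cycle C_6. The automorphisms of the 6-cycle are exactly the symmetries of a regular 6-gon: the dihedral group D_6, |D_6| = 12.

D_6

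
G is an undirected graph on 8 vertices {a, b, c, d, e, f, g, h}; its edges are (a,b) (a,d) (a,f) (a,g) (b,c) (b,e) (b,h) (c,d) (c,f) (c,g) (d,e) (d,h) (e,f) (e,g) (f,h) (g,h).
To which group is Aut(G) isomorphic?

G is 4-regular and bipartite with parts {b, d, f, g} and {a, c, e, h} (each part is independent and every cross-pair is an edge), so G = K_{4,4}. Each part can be permuted independently (S_4 × S_4) and the two equal-size parts can also be swapped, giving (S_4 × S_4) ⋊ Z_2 of order 2·(4!)² = 1152.

S_4 ≀ Z_2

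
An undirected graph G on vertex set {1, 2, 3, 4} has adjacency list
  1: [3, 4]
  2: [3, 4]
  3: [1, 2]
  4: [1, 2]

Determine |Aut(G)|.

8

G is 2-regular and bipartite on 2^2 = 4 vertices with girth 4; it is the hypercube graph Q_2. Aut(Q_2) consists of the signed permutations of the 2 coordinate axes: 2! permutations times 2^2 sign flips, so |Aut| = 2^2·2! = 8.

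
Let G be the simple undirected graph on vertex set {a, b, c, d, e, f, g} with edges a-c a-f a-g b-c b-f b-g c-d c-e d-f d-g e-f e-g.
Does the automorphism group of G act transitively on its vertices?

Automorphisms preserve degree, but G has vertices of degree 3 and vertices of degree 4; no automorphism maps one to the other, so G is not vertex-transitive.

No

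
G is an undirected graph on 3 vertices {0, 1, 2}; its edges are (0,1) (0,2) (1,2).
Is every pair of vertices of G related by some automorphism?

Yes

All 3 vertices are pairwise adjacent: G = K_3. Every bijection on the vertex set is an automorphism of K_3; hence Aut(K_3) ≅ S_3, order 6. Under this action every vertex can be carried to every other, so G is vertex-transitive.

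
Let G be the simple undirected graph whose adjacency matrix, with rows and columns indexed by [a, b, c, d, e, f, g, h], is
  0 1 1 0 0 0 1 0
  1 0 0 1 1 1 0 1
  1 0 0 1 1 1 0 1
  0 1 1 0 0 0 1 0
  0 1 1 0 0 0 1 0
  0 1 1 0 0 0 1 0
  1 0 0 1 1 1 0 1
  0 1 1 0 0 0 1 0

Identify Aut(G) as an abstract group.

The vertices split by degree into {b, c, g} (degree 5) and {a, d, e, f, h} (degree 3); every edge runs between the two parts, so G is the complete bipartite graph K_{3,5}. Automorphisms preserve the bipartition setwise (since the parts differ in size) and act as S_5 × S_3 within it; |Aut| = 720.

S_5 × S_3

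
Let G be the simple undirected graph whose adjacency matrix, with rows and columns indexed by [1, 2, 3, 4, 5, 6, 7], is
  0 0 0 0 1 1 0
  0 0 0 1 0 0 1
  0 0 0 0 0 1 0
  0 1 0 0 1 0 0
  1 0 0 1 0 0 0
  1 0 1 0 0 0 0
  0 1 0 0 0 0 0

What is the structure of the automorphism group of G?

C_2

The degree sequence is [2, 2, 1, 2, 2, 2, 1]; the two degree-1 vertices 3 and 7 are the ends of a path, so G = P_7. The only nontrivial automorphism of a path is the end-to-end reflection, so Aut(G) ≅ Z_2.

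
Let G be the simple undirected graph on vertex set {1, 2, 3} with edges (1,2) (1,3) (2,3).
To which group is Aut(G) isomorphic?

S_3

Every vertex has degree 2, so G is the complete graph K_3. Every bijection on the vertex set is an automorphism of K_3; hence Aut(K_3) ≅ S_3, order 6.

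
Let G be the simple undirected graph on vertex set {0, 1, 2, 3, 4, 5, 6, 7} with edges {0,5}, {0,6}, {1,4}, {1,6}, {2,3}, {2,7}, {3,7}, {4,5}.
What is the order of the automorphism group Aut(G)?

G has two connected components, {0, 1, 4, 5, 6} and {2, 3, 7}; each is 2-regular, so G = C_5 ⊔ C_3. The components are non-isomorphic (different sizes), so Aut(G) = Aut(C_3) × Aut(C_5) = D_3 × D_5 of order 6·10 = 60.

60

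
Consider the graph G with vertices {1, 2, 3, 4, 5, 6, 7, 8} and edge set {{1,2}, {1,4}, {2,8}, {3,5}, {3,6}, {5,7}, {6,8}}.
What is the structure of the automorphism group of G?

The degree sequence is [2, 2, 2, 1, 2, 2, 1, 2]; the two degree-1 vertices 4 and 7 are the ends of a path, so G = P_8. The only nontrivial automorphism of a path is the end-to-end reflection, so Aut(G) ≅ Z_2.

C_2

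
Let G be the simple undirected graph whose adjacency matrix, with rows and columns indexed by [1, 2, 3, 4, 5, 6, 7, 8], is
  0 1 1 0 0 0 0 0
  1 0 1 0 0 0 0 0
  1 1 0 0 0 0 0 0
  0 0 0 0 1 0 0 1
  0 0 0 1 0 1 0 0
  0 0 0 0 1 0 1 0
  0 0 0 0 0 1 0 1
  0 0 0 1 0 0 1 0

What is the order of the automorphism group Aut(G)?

G has two connected components, {4, 5, 6, 7, 8} and {1, 2, 3}; each is 2-regular, so G = C_5 ⊔ C_3. No automorphism exchanges components of different sizes, hence Aut(G) is the direct product D_3 × D_5, order 60.

60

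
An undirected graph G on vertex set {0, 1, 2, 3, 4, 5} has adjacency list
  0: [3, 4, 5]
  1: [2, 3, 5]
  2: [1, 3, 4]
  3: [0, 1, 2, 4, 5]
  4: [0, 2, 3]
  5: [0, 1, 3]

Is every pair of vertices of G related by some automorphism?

Vertex 3 is the only vertex of degree 5, so every automorphism fixes it; G is not vertex-transitive.

No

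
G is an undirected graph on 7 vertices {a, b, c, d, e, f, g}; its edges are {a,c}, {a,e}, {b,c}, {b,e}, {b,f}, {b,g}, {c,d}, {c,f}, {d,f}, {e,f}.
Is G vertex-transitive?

Vertex e is the only vertex of degree 3, so every automorphism fixes it; G is not vertex-transitive.

No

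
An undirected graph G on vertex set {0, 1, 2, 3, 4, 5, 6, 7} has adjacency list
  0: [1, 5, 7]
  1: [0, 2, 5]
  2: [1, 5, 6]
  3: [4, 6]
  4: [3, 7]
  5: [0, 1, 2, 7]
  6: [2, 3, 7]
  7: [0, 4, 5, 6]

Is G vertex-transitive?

Automorphisms preserve degree, but G has vertices of degree 2 and vertices of degree 4; no automorphism maps one to the other, so G is not vertex-transitive.

No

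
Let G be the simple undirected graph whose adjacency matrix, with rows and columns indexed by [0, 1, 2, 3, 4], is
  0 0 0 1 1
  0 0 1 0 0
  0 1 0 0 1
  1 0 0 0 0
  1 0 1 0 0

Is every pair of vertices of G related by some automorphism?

No

Automorphisms preserve degree, but G has vertices of degree 1 and vertices of degree 2; no automorphism maps one to the other, so G is not vertex-transitive.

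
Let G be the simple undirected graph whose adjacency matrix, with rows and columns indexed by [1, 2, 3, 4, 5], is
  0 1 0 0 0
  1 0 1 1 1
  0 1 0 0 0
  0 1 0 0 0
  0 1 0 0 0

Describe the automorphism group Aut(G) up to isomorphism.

the symmetric group on 4 letters

Vertex 2 has degree 4 and every other vertex has degree 1, so G is the star K_{1,4} with centre 2. Any automorphism fixes the centre and permutes the 4 leaves freely, so Aut(G) ≅ S_4 of order 4! = 24.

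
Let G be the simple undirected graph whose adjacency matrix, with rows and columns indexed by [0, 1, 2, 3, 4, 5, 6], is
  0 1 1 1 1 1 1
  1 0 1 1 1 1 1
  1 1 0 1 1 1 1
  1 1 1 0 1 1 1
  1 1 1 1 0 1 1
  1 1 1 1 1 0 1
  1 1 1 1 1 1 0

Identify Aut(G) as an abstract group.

Every vertex has degree 6, so G is the complete graph K_7. Every bijection on the vertex set is an automorphism of K_7; hence Aut(K_7) ≅ S_7, order 5040.

S_7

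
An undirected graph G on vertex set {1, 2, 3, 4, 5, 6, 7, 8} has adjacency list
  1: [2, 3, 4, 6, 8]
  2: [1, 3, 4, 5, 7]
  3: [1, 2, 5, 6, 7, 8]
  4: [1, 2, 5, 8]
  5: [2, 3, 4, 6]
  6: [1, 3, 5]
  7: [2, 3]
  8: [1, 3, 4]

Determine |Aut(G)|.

1

The degree sequence is [5, 5, 6, 4, 4, 3, 2, 3]. Checking the degree-preserving permutations of the vertex set shows that none except the identity preserves every edge, so Aut(G) is trivial.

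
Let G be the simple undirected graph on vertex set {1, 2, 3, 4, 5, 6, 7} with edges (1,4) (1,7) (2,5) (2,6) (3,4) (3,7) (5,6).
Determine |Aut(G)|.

G has two connected components, {1, 3, 4, 7} and {2, 5, 6}; each is 2-regular, so G = C_4 ⊔ C_3. The components are non-isomorphic (different sizes), so Aut(G) = Aut(C_3) × Aut(C_4) = D_3 × D_4 of order 6·8 = 48.

48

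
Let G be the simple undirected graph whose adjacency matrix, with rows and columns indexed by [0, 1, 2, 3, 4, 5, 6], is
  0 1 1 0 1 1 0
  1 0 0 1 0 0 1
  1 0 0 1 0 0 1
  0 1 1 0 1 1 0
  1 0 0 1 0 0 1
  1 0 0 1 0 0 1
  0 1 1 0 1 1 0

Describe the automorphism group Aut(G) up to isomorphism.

S_3 × S_4

The vertices split by degree into {0, 3, 6} (degree 4) and {1, 2, 4, 5} (degree 3); every edge runs between the two parts, so G is the complete bipartite graph K_{3,4}. The parts have unequal sizes, so no automorphism swaps them; each part is permuted independently, giving S_3 × S_4 of order 3!·4! = 144.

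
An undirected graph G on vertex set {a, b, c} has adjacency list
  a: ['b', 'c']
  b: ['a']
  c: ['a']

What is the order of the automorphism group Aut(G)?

The degree sequence is [2, 1, 1]; the two degree-1 vertices b and c are the ends of a path, so G = P_3. A path has exactly one nontrivial symmetry — reversal — giving Aut(G) of order 2.

2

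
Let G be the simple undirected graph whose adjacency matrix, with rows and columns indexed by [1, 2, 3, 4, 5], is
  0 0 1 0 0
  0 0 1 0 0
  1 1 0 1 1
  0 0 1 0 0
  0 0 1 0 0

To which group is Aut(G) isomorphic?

the symmetric group on 4 letters

Vertex 3 has degree 4 and every other vertex has degree 1, so G is the star K_{1,4} with centre 3. The 4 leaves are pairwise interchangeable while the centre is fixed, giving Aut(G) = S_4.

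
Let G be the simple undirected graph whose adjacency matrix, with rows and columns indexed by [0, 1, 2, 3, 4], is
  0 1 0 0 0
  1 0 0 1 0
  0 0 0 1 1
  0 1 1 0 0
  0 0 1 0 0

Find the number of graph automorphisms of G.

The degree sequence is [1, 2, 2, 2, 1]; the two degree-1 vertices 0 and 4 are the ends of a path, so G = P_5. The only nontrivial automorphism of a path is the end-to-end reflection, so Aut(G) ≅ Z_2.

2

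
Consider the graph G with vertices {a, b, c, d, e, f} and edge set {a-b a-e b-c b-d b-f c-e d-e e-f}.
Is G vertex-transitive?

Automorphisms preserve degree, but G has vertices of degree 2 and vertices of degree 4; no automorphism maps one to the other, so G is not vertex-transitive.

No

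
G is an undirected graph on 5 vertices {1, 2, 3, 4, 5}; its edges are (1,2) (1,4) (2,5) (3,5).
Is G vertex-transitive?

No

Automorphisms preserve degree, but G has vertices of degree 1 and vertices of degree 2; no automorphism maps one to the other, so G is not vertex-transitive.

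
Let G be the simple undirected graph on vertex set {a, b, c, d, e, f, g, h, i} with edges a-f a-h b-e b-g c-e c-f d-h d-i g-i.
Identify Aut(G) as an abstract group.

G is 2-regular and connected on 9 vertices, i.e. the cycle C_9. The automorphisms of the 9-cycle are exactly the symmetries of a regular 9-gon: the dihedral group D_9, |D_9| = 18.

the dihedral group of order 18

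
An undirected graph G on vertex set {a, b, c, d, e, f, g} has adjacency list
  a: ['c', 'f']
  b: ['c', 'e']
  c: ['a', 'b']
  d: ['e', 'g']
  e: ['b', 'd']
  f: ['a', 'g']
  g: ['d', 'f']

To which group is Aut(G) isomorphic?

D_7

G is 2-regular and connected on 7 vertices, i.e. the cycle C_7. The automorphisms of the 7-cycle are exactly the symmetries of a regular 7-gon: the dihedral group D_7, |D_7| = 14.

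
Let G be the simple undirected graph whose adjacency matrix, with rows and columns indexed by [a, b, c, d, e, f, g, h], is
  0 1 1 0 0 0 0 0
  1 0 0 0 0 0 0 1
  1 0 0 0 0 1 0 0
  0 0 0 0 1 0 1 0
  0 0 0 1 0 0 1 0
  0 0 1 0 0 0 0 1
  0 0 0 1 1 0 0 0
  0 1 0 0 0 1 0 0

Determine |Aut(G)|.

G has two connected components, {a, b, c, f, h} and {d, e, g}; each is 2-regular, so G = C_5 ⊔ C_3. No automorphism exchanges components of different sizes, hence Aut(G) is the direct product D_5 × D_3, order 60.

60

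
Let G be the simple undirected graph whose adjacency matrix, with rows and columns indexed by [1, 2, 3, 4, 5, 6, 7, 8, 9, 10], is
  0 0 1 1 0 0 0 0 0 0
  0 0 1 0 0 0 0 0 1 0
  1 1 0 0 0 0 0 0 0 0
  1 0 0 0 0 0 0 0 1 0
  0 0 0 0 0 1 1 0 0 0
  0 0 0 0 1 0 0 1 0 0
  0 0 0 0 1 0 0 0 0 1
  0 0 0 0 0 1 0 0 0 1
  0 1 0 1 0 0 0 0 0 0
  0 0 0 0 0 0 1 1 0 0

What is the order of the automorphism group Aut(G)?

200

G has two connected components, {1, 2, 3, 4, 9} and {5, 6, 7, 8, 10}; each is 2-regular, so G = C_5 ⊔ C_5. Aut of a disjoint union of two copies of C_5 is the wreath product D_5 ≀ Z_2, of order 2·10² = 200.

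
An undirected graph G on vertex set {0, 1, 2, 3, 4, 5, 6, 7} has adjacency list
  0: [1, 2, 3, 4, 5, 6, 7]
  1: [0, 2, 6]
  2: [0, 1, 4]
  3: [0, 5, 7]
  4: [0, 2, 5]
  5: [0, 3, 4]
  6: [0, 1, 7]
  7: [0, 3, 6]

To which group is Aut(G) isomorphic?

Vertex 0 is the unique vertex of degree 7; the remaining 7 vertices each have degree 3 and induce a cycle, so G is the wheel on 8 vertices with hub 0. With the hub fixed, the remaining symmetry is that of the rim cycle C_7, giving the dihedral group D_7.

D_7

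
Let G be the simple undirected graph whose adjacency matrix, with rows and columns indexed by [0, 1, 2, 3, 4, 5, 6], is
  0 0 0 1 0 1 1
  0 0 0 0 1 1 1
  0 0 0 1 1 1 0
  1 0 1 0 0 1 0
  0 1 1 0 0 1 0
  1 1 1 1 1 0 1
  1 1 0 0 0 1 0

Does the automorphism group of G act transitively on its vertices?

No

Vertex 5 is the only vertex of degree 6, so every automorphism fixes it; G is not vertex-transitive.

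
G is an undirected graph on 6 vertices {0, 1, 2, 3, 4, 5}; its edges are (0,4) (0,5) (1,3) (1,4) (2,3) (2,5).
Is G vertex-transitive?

G is 2-regular and connected on 6 vertices, i.e. the cycle C_6. The automorphisms of the 6-cycle are exactly the symmetries of a regular 6-gon: the dihedral group D_6, |D_6| = 12. Under this action every vertex can be carried to every other, so G is vertex-transitive.

Yes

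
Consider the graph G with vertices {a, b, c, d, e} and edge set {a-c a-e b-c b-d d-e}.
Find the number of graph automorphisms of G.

G is 2-regular and connected on 5 vertices, i.e. the cycle C_5. The automorphisms of the 5-cycle are exactly the symmetries of a regular 5-gon: the dihedral group D_5, |D_5| = 10.

10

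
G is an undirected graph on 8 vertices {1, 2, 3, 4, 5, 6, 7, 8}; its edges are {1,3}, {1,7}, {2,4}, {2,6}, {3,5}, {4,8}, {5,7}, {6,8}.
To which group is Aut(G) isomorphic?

D_4 ≀ Z_2

G has two connected components, {2, 4, 6, 8} and {1, 3, 5, 7}; each is 2-regular, so G = C_4 ⊔ C_4. With two isomorphic components, Aut(G) = Aut(C_4) ≀ S_2 = (D_4 × D_4) ⋊ Z_2: permute each cycle by D_4, then optionally swap the two cycles. Order 2·(2·4)² = 128.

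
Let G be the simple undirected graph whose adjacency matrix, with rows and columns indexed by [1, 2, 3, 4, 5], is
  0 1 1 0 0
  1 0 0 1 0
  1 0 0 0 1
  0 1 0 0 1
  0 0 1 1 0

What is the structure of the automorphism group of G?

Every vertex has degree 2 and the graph is connected, so G is the 5-cycle C_5. The automorphisms of the 5-cycle are exactly the symmetries of a regular 5-gon: the dihedral group D_5, |D_5| = 10.

the dihedral group of order 10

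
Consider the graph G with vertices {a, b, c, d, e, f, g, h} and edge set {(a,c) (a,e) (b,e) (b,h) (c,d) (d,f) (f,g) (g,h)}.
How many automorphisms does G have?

16

G is 2-regular and connected on 8 vertices, i.e. the cycle C_8. The automorphisms of the 8-cycle are exactly the symmetries of a regular 8-gon: the dihedral group D_8, |D_8| = 16.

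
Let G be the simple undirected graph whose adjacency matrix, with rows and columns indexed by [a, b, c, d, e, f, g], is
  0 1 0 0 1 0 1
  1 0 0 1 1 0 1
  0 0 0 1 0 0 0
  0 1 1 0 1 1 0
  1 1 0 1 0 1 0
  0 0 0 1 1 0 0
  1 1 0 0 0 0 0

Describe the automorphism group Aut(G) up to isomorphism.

the trivial group

The degree sequence is [3, 4, 1, 4, 4, 2, 2]. Checking the degree-preserving permutations of the vertex set shows that none except the identity preserves every edge, so Aut(G) is trivial.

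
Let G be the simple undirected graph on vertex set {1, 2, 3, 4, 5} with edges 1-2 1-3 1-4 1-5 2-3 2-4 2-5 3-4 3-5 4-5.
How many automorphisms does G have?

Every vertex has degree 4, so G is the complete graph K_5. Every bijection on the vertex set is an automorphism of K_5; hence Aut(K_5) ≅ S_5, order 120.

120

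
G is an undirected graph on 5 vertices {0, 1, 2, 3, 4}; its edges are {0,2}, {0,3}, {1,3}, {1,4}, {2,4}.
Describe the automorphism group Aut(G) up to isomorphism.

G is 2-regular and connected on 5 vertices, i.e. the cycle C_5. C_5 has 5 rotations and 5 reflections, so Aut(C_5) ≅ D_5 of order 10.

the dihedral group of order 10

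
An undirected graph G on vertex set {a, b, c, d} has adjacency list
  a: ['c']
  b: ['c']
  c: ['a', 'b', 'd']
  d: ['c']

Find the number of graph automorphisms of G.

6

Vertex c has degree 3 and every other vertex has degree 1, so G is the star K_{1,3} with centre c. The 3 leaves are pairwise interchangeable while the centre is fixed, giving Aut(G) = S_3.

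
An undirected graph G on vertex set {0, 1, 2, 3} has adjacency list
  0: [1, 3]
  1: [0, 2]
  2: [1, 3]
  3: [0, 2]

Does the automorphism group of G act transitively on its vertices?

Yes

G is 2-regular and bipartite on 2^2 = 4 vertices with girth 4; it is the hypercube graph Q_2. Aut(Q_2) consists of the signed permutations of the 2 coordinate axes: 2! permutations times 2^2 sign flips, so |Aut| = 2^2·2! = 8. Under this action every vertex can be carried to every other, so G is vertex-transitive.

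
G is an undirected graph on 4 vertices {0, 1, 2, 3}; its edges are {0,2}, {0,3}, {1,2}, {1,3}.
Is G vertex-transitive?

G is 2-regular and bipartite on 2^2 = 4 vertices with girth 4; it is the hypercube graph Q_2. The symmetry group of the 2-cube is the hyperoctahedral group B_2 = Z_2 ≀ S_2, of order 2^2·2! = 8. Under this action every vertex can be carried to every other, so G is vertex-transitive.

Yes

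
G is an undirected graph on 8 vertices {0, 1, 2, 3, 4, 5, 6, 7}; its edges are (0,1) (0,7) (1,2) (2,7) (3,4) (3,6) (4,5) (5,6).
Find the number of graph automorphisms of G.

G has two connected components, {3, 4, 5, 6} and {0, 1, 2, 7}; each is 2-regular, so G = C_4 ⊔ C_4. Aut of a disjoint union of two copies of C_4 is the wreath product D_4 ≀ Z_2, of order 2·8² = 128.

128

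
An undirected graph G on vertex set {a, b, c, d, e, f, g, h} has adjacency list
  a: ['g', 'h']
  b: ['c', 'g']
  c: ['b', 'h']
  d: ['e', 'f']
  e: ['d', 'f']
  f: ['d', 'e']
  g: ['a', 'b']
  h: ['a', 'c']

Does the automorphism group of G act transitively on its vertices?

No

G has two connected components, {a, b, c, g, h} and {d, e, f}; each is 2-regular, so G = C_5 ⊔ C_3. The orbit of a under Aut(G) is {a, b, c, g, h}, which does not contain d, so G is not vertex-transitive.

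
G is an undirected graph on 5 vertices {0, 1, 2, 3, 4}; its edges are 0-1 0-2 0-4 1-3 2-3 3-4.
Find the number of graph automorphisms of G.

12

The vertices split by degree into {0, 3} (degree 3) and {1, 2, 4} (degree 2); every edge runs between the two parts, so G is the complete bipartite graph K_{2,3}. Automorphisms preserve the bipartition setwise (since the parts differ in size) and act as S_2 × S_3 within it; |Aut| = 12.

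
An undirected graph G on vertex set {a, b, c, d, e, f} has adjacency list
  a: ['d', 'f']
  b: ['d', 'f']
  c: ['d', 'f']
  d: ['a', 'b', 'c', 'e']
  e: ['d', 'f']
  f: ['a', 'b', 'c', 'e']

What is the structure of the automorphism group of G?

The vertices split by degree into {d, f} (degree 4) and {a, b, c, e} (degree 2); every edge runs between the two parts, so G is the complete bipartite graph K_{2,4}. Automorphisms preserve the bipartition setwise (since the parts differ in size) and act as S_2 × S_4 within it; |Aut| = 48.

S_2 × S_4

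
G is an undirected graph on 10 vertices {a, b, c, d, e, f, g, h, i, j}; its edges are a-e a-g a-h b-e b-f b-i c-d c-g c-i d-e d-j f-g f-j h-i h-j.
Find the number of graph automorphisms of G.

120

G is 3-regular on 10 vertices with no triangles and no 4-cycles (girth 5): this is the Petersen graph. It is a classical fact that the Petersen graph has automorphism group S_5 (order 120), arising from its description as the Kneser graph K(5,2).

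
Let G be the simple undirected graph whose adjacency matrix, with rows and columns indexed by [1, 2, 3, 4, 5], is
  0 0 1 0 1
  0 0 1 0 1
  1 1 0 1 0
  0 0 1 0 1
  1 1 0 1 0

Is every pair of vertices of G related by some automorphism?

Automorphisms preserve degree, but G has vertices of degree 2 and vertices of degree 3; no automorphism maps one to the other, so G is not vertex-transitive.

No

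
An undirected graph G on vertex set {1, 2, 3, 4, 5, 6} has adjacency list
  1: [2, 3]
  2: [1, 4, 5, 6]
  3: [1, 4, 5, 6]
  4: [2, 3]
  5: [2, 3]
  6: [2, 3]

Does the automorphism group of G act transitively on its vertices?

No

Automorphisms preserve degree, but G has vertices of degree 2 and vertices of degree 4; no automorphism maps one to the other, so G is not vertex-transitive.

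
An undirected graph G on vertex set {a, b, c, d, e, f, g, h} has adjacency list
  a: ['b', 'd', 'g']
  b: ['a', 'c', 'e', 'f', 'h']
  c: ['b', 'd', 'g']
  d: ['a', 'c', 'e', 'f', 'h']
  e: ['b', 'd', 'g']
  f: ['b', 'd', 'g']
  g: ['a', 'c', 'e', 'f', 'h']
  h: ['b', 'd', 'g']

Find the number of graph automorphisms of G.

720

The vertices split by degree into {b, d, g} (degree 5) and {a, c, e, f, h} (degree 3); every edge runs between the two parts, so G is the complete bipartite graph K_{3,5}. Automorphisms preserve the bipartition setwise (since the parts differ in size) and act as S_5 × S_3 within it; |Aut| = 720.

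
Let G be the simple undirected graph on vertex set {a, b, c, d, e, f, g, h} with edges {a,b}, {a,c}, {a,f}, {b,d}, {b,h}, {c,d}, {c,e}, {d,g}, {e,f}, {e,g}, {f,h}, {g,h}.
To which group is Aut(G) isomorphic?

the hyperoctahedral group B_3

G is 3-regular and bipartite on 2^3 = 8 vertices with girth 4; it is the hypercube graph Q_3. Aut(Q_3) consists of the signed permutations of the 3 coordinate axes: 3! permutations times 2^3 sign flips, so |Aut| = 2^3·3! = 48.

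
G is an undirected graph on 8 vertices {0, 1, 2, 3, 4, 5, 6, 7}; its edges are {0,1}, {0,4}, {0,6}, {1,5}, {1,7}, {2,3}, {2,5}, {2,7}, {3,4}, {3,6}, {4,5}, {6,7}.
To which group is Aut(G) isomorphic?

Z_2^3 ⋊ S_3

G is 3-regular and bipartite on 2^3 = 8 vertices with girth 4; it is the hypercube graph Q_3. Aut(Q_3) consists of the signed permutations of the 3 coordinate axes: 3! permutations times 2^3 sign flips, so |Aut| = 2^3·3! = 48.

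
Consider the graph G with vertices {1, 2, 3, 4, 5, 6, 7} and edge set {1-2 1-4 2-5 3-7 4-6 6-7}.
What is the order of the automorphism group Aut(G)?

2

The degree sequence is [2, 2, 1, 2, 1, 2, 2]; the two degree-1 vertices 3 and 5 are the ends of a path, so G = P_7. A path has exactly one nontrivial symmetry — reversal — giving Aut(G) of order 2.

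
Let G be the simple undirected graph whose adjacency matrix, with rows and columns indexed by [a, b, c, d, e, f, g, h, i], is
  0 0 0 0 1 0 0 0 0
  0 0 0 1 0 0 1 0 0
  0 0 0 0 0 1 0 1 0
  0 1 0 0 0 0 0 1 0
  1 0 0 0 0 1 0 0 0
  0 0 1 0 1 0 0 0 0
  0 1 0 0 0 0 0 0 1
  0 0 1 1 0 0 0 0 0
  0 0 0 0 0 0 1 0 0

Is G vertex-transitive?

Automorphisms preserve degree, but G has vertices of degree 1 and vertices of degree 2; no automorphism maps one to the other, so G is not vertex-transitive.

No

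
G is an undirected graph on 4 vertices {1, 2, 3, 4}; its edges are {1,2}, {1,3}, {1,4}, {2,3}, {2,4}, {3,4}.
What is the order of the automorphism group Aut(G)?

24

All 4 vertices are pairwise adjacent: G = K_4. Any permutation of the 4 vertices preserves K_4, so Aut(K_4) = S_4 of order 4! = 24.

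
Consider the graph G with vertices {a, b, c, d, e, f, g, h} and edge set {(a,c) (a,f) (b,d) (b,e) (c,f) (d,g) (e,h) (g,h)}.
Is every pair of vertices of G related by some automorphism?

G has two connected components, {b, d, e, g, h} and {a, c, f}; each is 2-regular, so G = C_5 ⊔ C_3. The orbit of a under Aut(G) is {a, c, f}, which does not contain b, so G is not vertex-transitive.

No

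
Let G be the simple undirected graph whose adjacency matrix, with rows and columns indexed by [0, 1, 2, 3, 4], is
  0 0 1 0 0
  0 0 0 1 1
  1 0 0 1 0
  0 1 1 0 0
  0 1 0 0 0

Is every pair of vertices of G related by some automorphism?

No

Automorphisms preserve degree, but G has vertices of degree 1 and vertices of degree 2; no automorphism maps one to the other, so G is not vertex-transitive.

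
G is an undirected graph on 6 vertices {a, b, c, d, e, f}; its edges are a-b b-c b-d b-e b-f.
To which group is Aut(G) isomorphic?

the symmetric group on 5 letters

Vertex b has degree 5 and every other vertex has degree 1, so G is the star K_{1,5} with centre b. The 5 leaves are pairwise interchangeable while the centre is fixed, giving Aut(G) = S_5.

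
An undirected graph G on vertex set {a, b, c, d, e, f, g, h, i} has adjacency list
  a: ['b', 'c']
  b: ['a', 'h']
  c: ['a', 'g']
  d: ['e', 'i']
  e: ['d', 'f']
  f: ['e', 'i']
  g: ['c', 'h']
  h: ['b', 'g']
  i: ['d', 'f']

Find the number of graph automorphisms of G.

G has two connected components, {a, b, c, g, h} and {d, e, f, i}; each is 2-regular, so G = C_5 ⊔ C_4. No automorphism exchanges components of different sizes, hence Aut(G) is the direct product D_5 × D_4, order 80.

80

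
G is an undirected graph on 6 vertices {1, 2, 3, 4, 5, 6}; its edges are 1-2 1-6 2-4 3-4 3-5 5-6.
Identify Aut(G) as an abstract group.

the dihedral group of order 12

Every vertex has degree 2 and the graph is connected, so G is the 6-cycle C_6. C_6 has 6 rotations and 6 reflections, so Aut(C_6) ≅ D_6 of order 12.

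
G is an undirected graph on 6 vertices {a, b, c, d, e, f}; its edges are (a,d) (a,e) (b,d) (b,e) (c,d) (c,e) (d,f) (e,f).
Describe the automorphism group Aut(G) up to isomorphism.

The vertices split by degree into {d, e} (degree 4) and {a, b, c, f} (degree 2); every edge runs between the two parts, so G is the complete bipartite graph K_{2,4}. The parts have unequal sizes, so no automorphism swaps them; each part is permuted independently, giving S_4 × S_2 of order 4!·2! = 48.

S_4 × S_2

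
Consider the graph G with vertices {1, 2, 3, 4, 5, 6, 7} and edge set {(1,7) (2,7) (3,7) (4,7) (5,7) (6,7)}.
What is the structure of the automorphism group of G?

Vertex 7 has degree 6 and every other vertex has degree 1, so G is the star K_{1,6} with centre 7. The 6 leaves are pairwise interchangeable while the centre is fixed, giving Aut(G) = S_6.

S_6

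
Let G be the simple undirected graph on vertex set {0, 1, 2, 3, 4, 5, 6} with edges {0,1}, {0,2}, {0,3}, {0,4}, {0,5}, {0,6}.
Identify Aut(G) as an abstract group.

the symmetric group on 6 letters

Vertex 0 has degree 6 and every other vertex has degree 1, so G is the star K_{1,6} with centre 0. Any automorphism fixes the centre and permutes the 6 leaves freely, so Aut(G) ≅ S_6 of order 6! = 720.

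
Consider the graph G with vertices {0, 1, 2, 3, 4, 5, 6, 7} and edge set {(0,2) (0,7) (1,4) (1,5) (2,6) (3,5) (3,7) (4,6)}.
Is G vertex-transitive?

Yes

G is 2-regular and connected on 8 vertices, i.e. the cycle C_8. The automorphisms of the 8-cycle are exactly the symmetries of a regular 8-gon: the dihedral group D_8, |D_8| = 16. Under this action every vertex can be carried to every other, so G is vertex-transitive.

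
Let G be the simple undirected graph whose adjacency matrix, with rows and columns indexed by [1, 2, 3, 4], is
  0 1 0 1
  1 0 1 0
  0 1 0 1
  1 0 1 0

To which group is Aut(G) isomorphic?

the dihedral group of order 8

G is 2-regular and bipartite on 2^2 = 4 vertices with girth 4; it is the hypercube graph Q_2. The symmetry group of the 2-cube is the hyperoctahedral group B_2 = Z_2 ≀ S_2, of order 2^2·2! = 8.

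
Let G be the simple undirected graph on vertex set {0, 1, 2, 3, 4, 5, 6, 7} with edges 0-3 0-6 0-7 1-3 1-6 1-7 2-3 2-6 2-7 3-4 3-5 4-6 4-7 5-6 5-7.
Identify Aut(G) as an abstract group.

The vertices split by degree into {3, 6, 7} (degree 5) and {0, 1, 2, 4, 5} (degree 3); every edge runs between the two parts, so G is the complete bipartite graph K_{3,5}. Automorphisms preserve the bipartition setwise (since the parts differ in size) and act as S_3 × S_5 within it; |Aut| = 720.

S_3 × S_5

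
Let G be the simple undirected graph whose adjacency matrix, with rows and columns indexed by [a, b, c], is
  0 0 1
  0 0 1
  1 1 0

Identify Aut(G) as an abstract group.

C_2

The degree sequence is [1, 1, 2]; the two degree-1 vertices a and b are the ends of a path, so G = P_3. The only nontrivial automorphism of a path is the end-to-end reflection, so Aut(G) ≅ Z_2.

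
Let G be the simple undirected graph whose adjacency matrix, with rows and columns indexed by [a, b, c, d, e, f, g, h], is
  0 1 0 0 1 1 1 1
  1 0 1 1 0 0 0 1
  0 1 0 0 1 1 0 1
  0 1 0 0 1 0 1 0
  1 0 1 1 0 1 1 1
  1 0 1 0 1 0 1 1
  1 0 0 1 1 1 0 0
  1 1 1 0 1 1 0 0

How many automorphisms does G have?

The degree sequence is [5, 4, 4, 3, 6, 5, 4, 5]. Checking the degree-preserving permutations of the vertex set shows that none except the identity preserves every edge, so Aut(G) is trivial.

1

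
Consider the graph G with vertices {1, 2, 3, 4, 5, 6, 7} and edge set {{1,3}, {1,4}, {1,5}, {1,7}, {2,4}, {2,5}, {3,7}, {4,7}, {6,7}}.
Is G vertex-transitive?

No

Vertex 4 is the only vertex of degree 3, so every automorphism fixes it; G is not vertex-transitive.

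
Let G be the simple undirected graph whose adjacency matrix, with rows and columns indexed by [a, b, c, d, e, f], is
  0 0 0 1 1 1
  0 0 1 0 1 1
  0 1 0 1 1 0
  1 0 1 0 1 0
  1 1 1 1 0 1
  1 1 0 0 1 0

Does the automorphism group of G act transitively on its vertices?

No

Vertex e is the only vertex of degree 5, so every automorphism fixes it; G is not vertex-transitive.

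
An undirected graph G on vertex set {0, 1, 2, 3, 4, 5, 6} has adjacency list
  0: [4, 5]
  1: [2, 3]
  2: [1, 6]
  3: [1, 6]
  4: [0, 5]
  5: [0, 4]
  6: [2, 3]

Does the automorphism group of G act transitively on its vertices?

No

G has two connected components, {1, 2, 3, 6} and {0, 4, 5}; each is 2-regular, so G = C_4 ⊔ C_3. The orbit of 0 under Aut(G) is {0, 4, 5}, which does not contain 1, so G is not vertex-transitive.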